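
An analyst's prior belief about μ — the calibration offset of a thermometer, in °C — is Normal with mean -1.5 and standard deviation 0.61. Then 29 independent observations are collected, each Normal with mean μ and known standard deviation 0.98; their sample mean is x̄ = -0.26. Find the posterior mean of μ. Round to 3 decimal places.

With known σ, the Normal prior is conjugate. Weight on the data is w = (n/σ²)/(n/σ² + 1/τ₀²) = 30.1958/(30.1958+2.68745) = 0.91827.
Posterior mean = w·x̄ + (1−w)·μ₀ = 0.91827·-0.26 + 0.081727·-1.5 = -0.361.

Posterior mean ≈ -0.361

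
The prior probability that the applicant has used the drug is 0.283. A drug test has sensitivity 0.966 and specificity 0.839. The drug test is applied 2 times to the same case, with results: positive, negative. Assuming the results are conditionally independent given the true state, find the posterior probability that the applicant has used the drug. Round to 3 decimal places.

Let H be the event that the applicant has used the drug; start with P(H) = 0.283. P('positive'|H) = 0.966, P('positive'|¬H) = 0.161.
Update on result 1 ('positive'): P(H) ← 0.966·0.2830 / (0.966·0.2830 + 0.161·0.7170) = 0.27338/0.38881 = 0.7031.
Update on result 2 ('negative'): P(H) ← 0.034·0.7031 / (0.034·0.7031 + 0.839·0.2969) = 0.023906/0.27300 = 0.0876.

Posterior P(H) ≈ 0.088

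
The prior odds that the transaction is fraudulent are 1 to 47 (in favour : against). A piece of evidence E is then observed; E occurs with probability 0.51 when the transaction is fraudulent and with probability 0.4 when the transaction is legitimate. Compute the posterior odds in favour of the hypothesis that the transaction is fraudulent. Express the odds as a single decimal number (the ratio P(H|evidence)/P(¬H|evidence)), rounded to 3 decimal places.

Posterior odds ≈ 0.027

Prior odds = 1/47 = 0.021277. In log-odds, ln(0.021277) = -3.8501.
Add log likelihood ratio: ln(1.2750) = 0.24295.
Posterior log-odds = -3.6072, so posterior odds = exp(-3.6072) = 0.027128.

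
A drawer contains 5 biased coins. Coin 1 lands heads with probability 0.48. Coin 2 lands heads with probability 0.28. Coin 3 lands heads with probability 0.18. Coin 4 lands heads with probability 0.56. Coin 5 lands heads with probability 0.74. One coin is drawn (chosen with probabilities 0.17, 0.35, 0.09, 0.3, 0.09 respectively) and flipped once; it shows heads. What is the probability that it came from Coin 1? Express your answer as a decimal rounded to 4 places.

Tabulate prior·likelihood by source: [1] prior 0.17, lik 0.48, product 0.08160; [2] prior 0.35, lik 0.28, product 0.09800; [3] prior 0.09, lik 0.18, product 0.01620; [4] prior 0.3, lik 0.56, product 0.1680; [5] prior 0.09, lik 0.74, product 0.06660.
Normalizing constant = 0.43040; the posterior for Coin 1 is its product over the sum, 0.08160/0.43040 = 0.1896.

Posterior probability ≈ 0.1896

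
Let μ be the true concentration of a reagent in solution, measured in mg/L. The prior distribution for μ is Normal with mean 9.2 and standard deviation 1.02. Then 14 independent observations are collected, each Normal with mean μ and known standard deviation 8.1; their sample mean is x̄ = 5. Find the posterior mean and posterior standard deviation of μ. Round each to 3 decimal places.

Posterior mean ≈ 8.437; posterior SD ≈ 0.923

Prior precision 1/τ₀² = 1/1.02² = 0.961169; data precision n/σ² = 14/8.1² = 0.213382.
Posterior precision = 0.961169 + 0.213382 = 1.17455, giving posterior SD = 1/√1.17455 = 0.923.
Posterior mean = (0.961169·9.2 + 0.213382·5) / 1.17455 = 8.437.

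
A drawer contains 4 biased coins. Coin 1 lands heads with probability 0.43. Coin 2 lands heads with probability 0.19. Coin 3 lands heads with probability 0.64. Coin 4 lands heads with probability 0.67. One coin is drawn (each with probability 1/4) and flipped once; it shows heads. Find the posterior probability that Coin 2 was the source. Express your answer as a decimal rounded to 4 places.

Tabulate prior·likelihood by source: [1] prior 0.25, lik 0.43, product 0.1075; [2] prior 0.25, lik 0.19, product 0.04750; [3] prior 0.25, lik 0.64, product 0.1600; [4] prior 0.25, lik 0.67, product 0.1675.
Normalizing constant = 0.48250; the posterior for Coin 2 is its product over the sum, 0.04750/0.48250 = 0.0984.

Posterior probability ≈ 0.0984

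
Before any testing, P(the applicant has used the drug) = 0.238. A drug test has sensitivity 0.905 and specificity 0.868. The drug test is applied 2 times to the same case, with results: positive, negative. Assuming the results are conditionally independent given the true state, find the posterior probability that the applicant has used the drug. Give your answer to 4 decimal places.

Posterior P(H) ≈ 0.1899

Let H be the event that the applicant has used the drug; start with P(H) = 0.238. P('positive'|H) = 0.905, P('positive'|¬H) = 0.132.
Update on result 1 ('positive'): P(H) ← 0.905·0.2380 / (0.905·0.2380 + 0.132·0.7620) = 0.21539/0.31597 = 0.6817.
Update on result 2 ('negative'): P(H) ← 0.095·0.6817 / (0.095·0.6817 + 0.868·0.3183) = 0.064759/0.34107 = 0.1899.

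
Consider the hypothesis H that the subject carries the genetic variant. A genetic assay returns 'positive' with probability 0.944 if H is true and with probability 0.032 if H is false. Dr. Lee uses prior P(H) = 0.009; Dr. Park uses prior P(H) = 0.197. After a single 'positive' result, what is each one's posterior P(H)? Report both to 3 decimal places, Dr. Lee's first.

P('+'|H) = 0.944, P('+'|¬H) = 0.032.
Dr. Lee: numerator 0.944·0.009 = 0.0084960; evidence = 0.0084960+0.032·0.991 = 0.040208; posterior = 0.211.
Dr. Park: numerator 0.944·0.197 = 0.18597; evidence = 0.18597+0.032·0.803 = 0.21166; posterior = 0.879.

Dr. Lee: 0.211; Dr. Park: 0.879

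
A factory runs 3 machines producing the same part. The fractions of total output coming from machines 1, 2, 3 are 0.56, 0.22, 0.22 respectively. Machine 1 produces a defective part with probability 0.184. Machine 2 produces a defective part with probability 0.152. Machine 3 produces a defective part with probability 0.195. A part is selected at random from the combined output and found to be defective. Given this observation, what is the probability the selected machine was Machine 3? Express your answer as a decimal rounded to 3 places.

Tabulate prior·likelihood by source: [1] prior 0.56, lik 0.184, product 0.1030; [2] prior 0.22, lik 0.152, product 0.03344; [3] prior 0.22, lik 0.195, product 0.04290.
Normalizing constant = 0.17938; the posterior for Machine 3 is its product over the sum, 0.04290/0.17938 = 0.239.

Posterior probability ≈ 0.239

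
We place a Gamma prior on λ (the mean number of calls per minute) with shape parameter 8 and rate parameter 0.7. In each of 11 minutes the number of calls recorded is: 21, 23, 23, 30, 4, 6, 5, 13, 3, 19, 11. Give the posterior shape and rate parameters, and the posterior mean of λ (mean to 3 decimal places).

Posterior: Gamma(shape=166, rate=11.7); mean ≈ 14.188

The Poisson likelihood adds the total count to the shape and the number of exposure periods to the rate. Here ∑xᵢ = 158 and n = 11, so shape 8→166 and rate 0.7→11.7.
E[λ | data] = 166/11.7 = 14.188.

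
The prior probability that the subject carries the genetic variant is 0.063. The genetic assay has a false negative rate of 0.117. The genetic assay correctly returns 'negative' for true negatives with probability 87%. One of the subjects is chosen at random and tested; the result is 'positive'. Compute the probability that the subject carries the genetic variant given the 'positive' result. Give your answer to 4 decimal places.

Write H for 'the subject carries the genetic variant'. Prior odds H:¬H = 0.063/0.937 = 0.067236. For the 'positive' outcome, the likelihood ratio is 0.883/0.13 = 6.7923.
Posterior odds = 0.067236 × 6.7923 = 0.45669, so P(H|E) = 0.45669/(1+0.45669) = 0.3135.

P(H | E) ≈ 0.3135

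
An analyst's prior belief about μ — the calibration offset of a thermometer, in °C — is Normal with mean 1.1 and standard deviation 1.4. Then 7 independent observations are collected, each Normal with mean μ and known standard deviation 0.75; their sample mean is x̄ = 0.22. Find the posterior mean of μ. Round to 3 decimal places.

Posterior mean ≈ 0.255

Prior precision 1/τ₀² = 1/1.4² = 0.510204; data precision n/σ² = 7/0.75² = 12.4444.
Posterior precision = 0.510204 + 12.4444 = 12.9546.
Posterior mean = (0.510204·1.1 + 12.4444·0.22) / 12.9546 = 0.255.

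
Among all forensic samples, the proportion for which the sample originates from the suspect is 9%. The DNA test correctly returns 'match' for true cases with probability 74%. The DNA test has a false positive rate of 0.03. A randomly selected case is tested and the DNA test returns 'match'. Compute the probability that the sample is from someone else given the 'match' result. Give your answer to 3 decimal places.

Write H for 'the sample originates from the suspect'. Prior odds H:¬H = 0.09/0.91 = 0.098901. For the 'match' outcome, the likelihood ratio is 0.74/0.03 = 24.667.
Posterior odds = 0.098901 × 24.667 = 2.4396, so P(H|E) = 2.4396/(1+2.4396) = 0.709. Then P(¬H|E) = 1 − 0.709 = 0.291.

P(¬H | E) ≈ 0.291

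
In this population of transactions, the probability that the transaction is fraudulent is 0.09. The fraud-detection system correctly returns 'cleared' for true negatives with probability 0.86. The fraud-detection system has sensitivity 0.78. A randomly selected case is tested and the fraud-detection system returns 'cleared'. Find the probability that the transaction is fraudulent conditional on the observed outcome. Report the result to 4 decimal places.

P(H | E) ≈ 0.0247

Let H be the event that the transaction is fraudulent. P(H) = 0.09, so P(¬H) = 0.91. With E the 'cleared' result, P(E|H) = 0.22 and P(E|¬H) = 0.86.
P(E) = 0.22·0.09 + 0.86·0.91 = 0.019800 + 0.78260 = 0.80240.
By Bayes' theorem, P(H|E) = 0.019800 / 0.80240 = 0.0247.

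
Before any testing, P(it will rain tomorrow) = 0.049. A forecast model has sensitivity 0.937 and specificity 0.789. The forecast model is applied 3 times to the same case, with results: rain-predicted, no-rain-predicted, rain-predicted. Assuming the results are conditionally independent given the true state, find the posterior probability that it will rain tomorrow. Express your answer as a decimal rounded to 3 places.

Posterior P(H) ≈ 0.075

Let H be the event that it will rain tomorrow; start with P(H) = 0.049. P('rain-predicted'|H) = 0.937, P('rain-predicted'|¬H) = 0.211.
Update on result 1 ('rain-predicted'): P(H) ← 0.937·0.0490 / (0.937·0.0490 + 0.211·0.9510) = 0.045913/0.24657 = 0.1862.
Update on result 2 ('no-rain-predicted'): P(H) ← 0.063·0.1862 / (0.063·0.1862 + 0.789·0.8138) = 0.011731/0.65382 = 0.0179.
Update on result 3 ('rain-predicted'): P(H) ← 0.937·0.0179 / (0.937·0.0179 + 0.211·0.9821) = 0.016812/0.22403 = 0.0750.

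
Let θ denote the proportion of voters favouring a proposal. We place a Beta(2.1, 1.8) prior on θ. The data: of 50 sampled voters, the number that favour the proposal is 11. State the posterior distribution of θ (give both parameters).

Posterior: Beta(13.1, 40.8)

Observing 11 successes and 39 failures updates Beta(2.1, 1.8) by adding the success and failure counts to the two shape parameters: α = 2.1+11 = 13.1, β = 1.8+39 = 40.8.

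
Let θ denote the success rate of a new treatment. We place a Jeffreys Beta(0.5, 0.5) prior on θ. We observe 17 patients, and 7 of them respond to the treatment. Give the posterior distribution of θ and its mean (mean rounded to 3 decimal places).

The binomial likelihood is conjugate to the Beta prior: with 7 successes and 10 failures, the posterior is Beta(0.5+7, 0.5+10) = Beta(7.5, 10.5).
E[θ | data] = 7.5/(7.5+10.5) = 0.417.

Posterior: Beta(7.5, 10.5); mean ≈ 0.417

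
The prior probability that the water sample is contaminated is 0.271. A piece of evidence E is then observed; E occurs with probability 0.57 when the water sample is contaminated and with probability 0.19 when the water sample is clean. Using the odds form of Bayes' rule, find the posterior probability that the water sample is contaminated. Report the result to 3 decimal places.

Posterior probability ≈ 0.527

Prior odds = 0.271/(1−0.271) = 0.37174.
Likelihood ratio for E = 0.57/0.19 = 3.0000.
Posterior odds = prior odds × LR = 1.1152.
Posterior probability = odds/(1+odds) = 1.1152/2.1152 = 0.527.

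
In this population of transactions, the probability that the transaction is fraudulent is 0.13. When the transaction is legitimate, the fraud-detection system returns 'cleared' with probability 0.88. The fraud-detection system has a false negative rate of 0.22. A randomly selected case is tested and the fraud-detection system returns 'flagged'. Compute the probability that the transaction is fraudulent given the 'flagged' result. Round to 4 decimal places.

P(H | E) ≈ 0.4927

Let H be the event that the transaction is fraudulent. P(H) = 0.13, so P(¬H) = 0.87. With E the 'flagged' result, P(E|H) = 0.78 and P(E|¬H) = 0.12.
P(E) = 0.78·0.13 + 0.12·0.87 = 0.10140 + 0.10440 = 0.20580.
By Bayes' theorem, P(H|E) = 0.10140 / 0.20580 = 0.4927.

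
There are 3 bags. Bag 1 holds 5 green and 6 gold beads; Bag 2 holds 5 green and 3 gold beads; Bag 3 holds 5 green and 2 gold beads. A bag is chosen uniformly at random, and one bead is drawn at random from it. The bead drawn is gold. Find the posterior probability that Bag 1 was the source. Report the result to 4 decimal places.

Tabulate prior·likelihood by source: [1] prior 0.333333, lik 0.5455, product 0.1818; [2] prior 0.333333, lik 0.375, product 0.1250; [3] prior 0.333333, lik 0.2857, product 0.09524.
Normalizing constant = 0.40206; the posterior for Bag 1 is its product over the sum, 0.1818/0.40206 = 0.4522.

Posterior probability ≈ 0.4522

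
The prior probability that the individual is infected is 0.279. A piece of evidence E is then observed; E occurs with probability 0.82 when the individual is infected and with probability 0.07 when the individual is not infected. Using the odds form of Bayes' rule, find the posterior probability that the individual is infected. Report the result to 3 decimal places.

Prior odds = 0.279/(1−0.279) = 0.38696. In log-odds, ln(0.38696) = -0.94943.
Add log likelihood ratio: ln(11.714) = 2.4608.
Posterior log-odds = 1.5114, so posterior odds = exp(1.5114) = 4.5330. Converting, P(H|E) = 4.5330/5.5330 = 0.819.

Posterior probability ≈ 0.819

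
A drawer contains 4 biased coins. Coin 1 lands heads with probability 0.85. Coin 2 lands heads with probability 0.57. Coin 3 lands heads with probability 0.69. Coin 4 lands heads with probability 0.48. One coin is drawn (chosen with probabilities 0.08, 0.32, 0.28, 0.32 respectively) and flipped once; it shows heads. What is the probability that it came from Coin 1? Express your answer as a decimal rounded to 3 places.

P(heads|C1) = 0.85; P(heads|C2) = 0.57; P(heads|C3) = 0.69; P(heads|C4) = 0.48.
Prior × likelihood for each source: 0.08·0.85=0.06800, 0.32·0.57=0.1824, 0.28·0.69=0.1932, 0.32·0.48=0.1536. Summing gives P(heads) = 0.59720.
P(Coin 1 | heads) = 0.06800 / 0.59720 = 0.114.

Posterior probability ≈ 0.114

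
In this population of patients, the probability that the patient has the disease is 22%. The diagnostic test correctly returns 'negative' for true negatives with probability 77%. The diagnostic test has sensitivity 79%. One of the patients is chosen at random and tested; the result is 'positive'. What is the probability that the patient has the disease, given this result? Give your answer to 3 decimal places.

P(H | E) ≈ 0.492

Let H be the event that the patient has the disease. P(H) = 0.22, so P(¬H) = 0.78. With E the 'positive' result, P(E|H) = 0.79 and P(E|¬H) = 0.23.
P(E) = 0.79·0.22 + 0.23·0.78 = 0.17380 + 0.17940 = 0.35320.
By Bayes' theorem, P(H|E) = 0.17380 / 0.35320 = 0.492.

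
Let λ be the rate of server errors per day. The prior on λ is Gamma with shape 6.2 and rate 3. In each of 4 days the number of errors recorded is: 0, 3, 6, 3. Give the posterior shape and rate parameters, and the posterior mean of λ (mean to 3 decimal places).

Posterior: Gamma(shape=18.2, rate=7); mean ≈ 2.600

Total count ∑xᵢ = 12 over n = 4 days.
Gamma is conjugate to the Poisson likelihood: posterior is Gamma(shape = 6.2+12 = 18.2, rate = 3+4 = 7).
Posterior mean = shape/rate = 18.2/7 = 2.600.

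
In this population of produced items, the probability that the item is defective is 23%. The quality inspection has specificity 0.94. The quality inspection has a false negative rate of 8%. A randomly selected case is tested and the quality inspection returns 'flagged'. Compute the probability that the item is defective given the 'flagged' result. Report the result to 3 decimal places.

Write H for 'the item is defective'. Prior odds H:¬H = 0.23/0.77 = 0.29870. For the 'flagged' outcome, the likelihood ratio is 0.92/0.06 = 15.333.
Posterior odds = 0.29870 × 15.333 = 4.5801, so P(H|E) = 4.5801/(1+4.5801) = 0.821.

P(H | E) ≈ 0.821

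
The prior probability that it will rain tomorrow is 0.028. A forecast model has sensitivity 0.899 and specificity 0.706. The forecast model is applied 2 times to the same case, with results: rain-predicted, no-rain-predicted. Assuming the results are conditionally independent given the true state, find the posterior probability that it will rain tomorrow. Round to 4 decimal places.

Posterior P(H) ≈ 0.0124

Let H be the event that it will rain tomorrow; start with P(H) = 0.028. P('rain-predicted'|H) = 0.899, P('rain-predicted'|¬H) = 0.294.
Update on result 1 ('rain-predicted'): P(H) ← 0.899·0.0280 / (0.899·0.0280 + 0.294·0.9720) = 0.025172/0.31094 = 0.0810.
Update on result 2 ('no-rain-predicted'): P(H) ← 0.101·0.0810 / (0.101·0.0810 + 0.706·0.9190) = 0.0081764/0.65702 = 0.0124.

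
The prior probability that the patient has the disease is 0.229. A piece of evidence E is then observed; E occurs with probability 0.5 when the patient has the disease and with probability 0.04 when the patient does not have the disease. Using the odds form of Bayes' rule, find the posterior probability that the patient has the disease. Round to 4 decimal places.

Prior odds = 0.229/(1−0.229) = 0.29702.
Likelihood ratio for E = 0.5/0.04 = 12.500.
Posterior odds = prior odds × LR = 3.7127.
Posterior probability = odds/(1+odds) = 3.7127/4.7127 = 0.7878.

Posterior probability ≈ 0.7878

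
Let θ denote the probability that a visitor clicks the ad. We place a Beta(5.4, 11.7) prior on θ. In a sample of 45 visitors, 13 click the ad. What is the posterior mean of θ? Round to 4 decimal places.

Observing 13 successes and 32 failures updates Beta(5.4, 11.7) by adding the success and failure counts to the two shape parameters: α = 5.4+13 = 18.4, β = 11.7+32 = 43.7.
Posterior mean = α/(α+β) = 18.4/62.1 = 0.2963.

Posterior mean ≈ 0.2963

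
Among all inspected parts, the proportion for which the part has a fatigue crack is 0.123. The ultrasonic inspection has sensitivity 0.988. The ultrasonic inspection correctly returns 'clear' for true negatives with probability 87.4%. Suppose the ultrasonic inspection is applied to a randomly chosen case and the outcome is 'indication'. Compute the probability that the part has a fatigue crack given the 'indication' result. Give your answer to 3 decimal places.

P(H | E) ≈ 0.524

Write H for 'the part has a fatigue crack'. Prior odds H:¬H = 0.123/0.877 = 0.14025. For the 'indication' outcome, the likelihood ratio is 0.988/0.126 = 7.8413.
Posterior odds = 0.14025 × 7.8413 = 1.0997, so P(H|E) = 1.0997/(1+1.0997) = 0.524.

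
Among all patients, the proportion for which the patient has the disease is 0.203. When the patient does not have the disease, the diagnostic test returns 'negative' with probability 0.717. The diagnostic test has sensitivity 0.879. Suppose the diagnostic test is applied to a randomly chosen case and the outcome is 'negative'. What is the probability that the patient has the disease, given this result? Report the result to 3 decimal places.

Let H be the event that the patient has the disease. P(H) = 0.203, so P(¬H) = 0.797. With E the 'negative' result, P(E|H) = 0.121 and P(E|¬H) = 0.717.
P(E) = 0.121·0.203 + 0.717·0.797 = 0.024563 + 0.57145 = 0.59601.
By Bayes' theorem, P(H|E) = 0.024563 / 0.59601 = 0.041.

P(H | E) ≈ 0.041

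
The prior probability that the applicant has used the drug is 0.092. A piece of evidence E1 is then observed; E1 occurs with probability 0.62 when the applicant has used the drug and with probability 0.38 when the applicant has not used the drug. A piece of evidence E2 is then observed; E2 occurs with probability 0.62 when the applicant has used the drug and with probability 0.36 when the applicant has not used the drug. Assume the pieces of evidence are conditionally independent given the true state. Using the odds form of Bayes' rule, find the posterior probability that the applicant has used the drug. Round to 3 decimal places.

Posterior probability ≈ 0.222

Prior odds = 0.092/(1−0.092) = 0.10132.
Likelihood ratio for E1 = 0.62/0.38 = 1.6316.
Likelihood ratio for E2 = 0.62/0.36 = 1.7222.
Posterior odds = prior odds × LR₁ × LR₂ = 0.28471.
Posterior probability = odds/(1+odds) = 0.28471/1.2847 = 0.222.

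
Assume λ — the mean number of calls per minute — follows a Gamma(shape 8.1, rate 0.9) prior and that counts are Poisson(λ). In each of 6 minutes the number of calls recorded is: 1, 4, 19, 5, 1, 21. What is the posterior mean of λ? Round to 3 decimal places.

Posterior mean ≈ 8.565

The Poisson likelihood adds the total count to the shape and the number of exposure periods to the rate. Here ∑xᵢ = 51 and n = 6, so shape 8.1→59.1 and rate 0.9→6.9.
Posterior mean = shape/rate = 59.1/6.9 = 8.565.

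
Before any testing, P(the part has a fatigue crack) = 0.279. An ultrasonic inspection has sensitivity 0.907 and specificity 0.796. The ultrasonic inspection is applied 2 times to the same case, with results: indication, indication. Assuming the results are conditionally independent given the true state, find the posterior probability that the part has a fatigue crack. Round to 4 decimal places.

With H the event that the part has a fatigue crack, the joint likelihood of the observed sequence is P(data|H) = 0.907·0.907 = 0.82265 and P(data|¬H) = 0.204·0.204 = 0.041616.
Bayes: P(H|data) = 0.279·0.82265 / (0.279·0.82265 + 0.721·0.041616) = 0.22952/0.25952 = 0.8844.

Posterior P(H) ≈ 0.8844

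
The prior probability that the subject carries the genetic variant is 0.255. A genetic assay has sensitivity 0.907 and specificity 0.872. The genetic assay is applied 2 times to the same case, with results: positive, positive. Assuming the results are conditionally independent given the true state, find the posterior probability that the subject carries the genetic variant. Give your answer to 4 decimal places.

With H the event that the subject carries the genetic variant, the joint likelihood of the observed sequence is P(data|H) = 0.907·0.907 = 0.82265 and P(data|¬H) = 0.128·0.128 = 0.016384.
Bayes: P(H|data) = 0.255·0.82265 / (0.255·0.82265 + 0.745·0.016384) = 0.20978/0.22198 = 0.9450.

Posterior P(H) ≈ 0.9450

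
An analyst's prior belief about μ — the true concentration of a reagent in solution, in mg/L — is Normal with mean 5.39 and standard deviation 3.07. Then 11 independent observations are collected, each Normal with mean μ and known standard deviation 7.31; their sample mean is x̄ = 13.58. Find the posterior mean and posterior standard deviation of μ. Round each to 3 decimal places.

Posterior mean ≈ 10.794; posterior SD ≈ 1.790

With known σ, the Normal prior is conjugate. Weight on the data is w = (n/σ²)/(n/σ² + 1/τ₀²) = 0.205853/(0.205853+0.106102) = 0.65988.
Posterior mean = w·x̄ + (1−w)·μ₀ = 0.65988·13.58 + 0.34012·5.39 = 10.794. Posterior variance = 1/(0.205853+0.106102) = 3.20559, so SD = 1.790.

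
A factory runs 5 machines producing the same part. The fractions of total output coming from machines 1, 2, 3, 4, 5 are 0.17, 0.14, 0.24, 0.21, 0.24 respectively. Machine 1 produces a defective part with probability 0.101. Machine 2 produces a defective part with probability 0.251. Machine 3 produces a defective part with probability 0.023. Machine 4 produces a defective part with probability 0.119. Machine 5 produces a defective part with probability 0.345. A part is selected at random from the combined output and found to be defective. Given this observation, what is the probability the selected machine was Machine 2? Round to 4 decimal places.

Posterior probability ≈ 0.2122

Tabulate prior·likelihood by source: [1] prior 0.17, lik 0.101, product 0.01717; [2] prior 0.14, lik 0.251, product 0.03514; [3] prior 0.24, lik 0.023, product 0.005520; [4] prior 0.21, lik 0.119, product 0.02499; [5] prior 0.24, lik 0.345, product 0.08280.
Normalizing constant = 0.16562; the posterior for Machine 2 is its product over the sum, 0.03514/0.16562 = 0.2122.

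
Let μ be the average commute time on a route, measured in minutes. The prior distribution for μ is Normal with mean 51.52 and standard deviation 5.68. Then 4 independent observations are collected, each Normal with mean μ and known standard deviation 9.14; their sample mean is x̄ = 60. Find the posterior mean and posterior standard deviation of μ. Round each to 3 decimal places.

With known σ, the Normal prior is conjugate. Weight on the data is w = (n/σ²)/(n/σ² + 1/τ₀²) = 0.0478815/(0.0478815+0.0309958) = 0.60704.
Posterior mean = w·x̄ + (1−w)·μ₀ = 0.60704·60 + 0.39296·51.52 = 56.668. Posterior variance = 1/(0.0478815+0.0309958) = 12.6779, so SD = 3.561.

Posterior mean ≈ 56.668; posterior SD ≈ 3.561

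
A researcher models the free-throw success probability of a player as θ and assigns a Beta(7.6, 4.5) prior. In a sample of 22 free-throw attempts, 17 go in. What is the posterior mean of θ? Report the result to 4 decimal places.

The binomial likelihood is conjugate to the Beta prior: with 17 successes and 5 failures, the posterior is Beta(7.6+17, 4.5+5) = Beta(24.6, 9.5).
E[θ | data] = 24.6/(24.6+9.5) = 0.7214.

Posterior mean ≈ 0.7214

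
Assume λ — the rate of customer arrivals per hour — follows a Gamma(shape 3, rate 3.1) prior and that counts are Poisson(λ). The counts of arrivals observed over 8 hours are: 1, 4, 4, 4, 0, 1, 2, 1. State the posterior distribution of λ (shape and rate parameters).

Posterior: Gamma(shape=20, rate=11.1)

Total count ∑xᵢ = 17 over n = 8 hours.
Gamma is conjugate to the Poisson likelihood: posterior is Gamma(shape = 3+17 = 20, rate = 3.1+8 = 11.1).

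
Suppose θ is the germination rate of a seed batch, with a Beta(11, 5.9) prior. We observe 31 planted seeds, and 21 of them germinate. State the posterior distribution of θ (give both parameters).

The binomial likelihood is conjugate to the Beta prior: with 21 successes and 10 failures, the posterior is Beta(11+21, 5.9+10) = Beta(32, 15.9).

Posterior: Beta(32, 15.9)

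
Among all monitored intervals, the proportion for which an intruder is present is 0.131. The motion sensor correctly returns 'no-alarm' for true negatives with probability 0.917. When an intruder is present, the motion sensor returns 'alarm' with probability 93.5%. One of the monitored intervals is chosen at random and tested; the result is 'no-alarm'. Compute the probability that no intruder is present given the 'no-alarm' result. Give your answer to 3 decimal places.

Write H for 'an intruder is present'. Prior odds H:¬H = 0.131/0.869 = 0.15075. For the 'no-alarm' outcome, the likelihood ratio is 0.065/0.917 = 0.070883.
Posterior odds = 0.15075 × 0.070883 = 0.010686, so P(H|E) = 0.010686/(1+0.010686) = 0.011. Then P(¬H|E) = 1 − 0.011 = 0.989.

P(¬H | E) ≈ 0.989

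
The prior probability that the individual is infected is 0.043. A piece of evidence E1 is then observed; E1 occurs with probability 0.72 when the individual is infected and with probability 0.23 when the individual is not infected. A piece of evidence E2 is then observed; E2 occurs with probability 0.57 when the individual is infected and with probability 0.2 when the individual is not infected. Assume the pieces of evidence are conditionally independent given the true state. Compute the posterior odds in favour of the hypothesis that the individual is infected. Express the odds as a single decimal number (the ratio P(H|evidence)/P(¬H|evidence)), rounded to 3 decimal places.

Posterior odds ≈ 0.401

Prior odds = 0.043/(1−0.043) = 0.044932. In log-odds, ln(0.044932) = -3.1026.
Add log likelihood ratios: ln(3.1304) + ln(2.8500) = 2.1885.
Posterior log-odds = -0.91411, so posterior odds = exp(-0.91411) = 0.40087.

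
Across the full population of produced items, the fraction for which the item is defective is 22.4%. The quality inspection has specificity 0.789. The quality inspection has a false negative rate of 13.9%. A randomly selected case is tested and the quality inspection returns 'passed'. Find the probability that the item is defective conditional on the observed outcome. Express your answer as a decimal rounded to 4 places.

Write H for 'the item is defective'. Prior odds H:¬H = 0.224/0.776 = 0.28866. For the 'passed' outcome, the likelihood ratio is 0.139/0.789 = 0.17617.
Posterior odds = 0.28866 × 0.17617 = 0.050854, so P(H|E) = 0.050854/(1+0.050854) = 0.0484.

P(H | E) ≈ 0.0484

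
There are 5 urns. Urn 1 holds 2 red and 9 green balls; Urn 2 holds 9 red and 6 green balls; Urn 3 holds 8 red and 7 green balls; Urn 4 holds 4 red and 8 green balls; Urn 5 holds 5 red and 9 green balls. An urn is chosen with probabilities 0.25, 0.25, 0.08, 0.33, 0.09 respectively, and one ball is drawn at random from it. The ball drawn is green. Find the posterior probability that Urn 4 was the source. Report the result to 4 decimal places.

P(green|Urn 1) = 0.8182; P(green|Urn 2) = 0.4; P(green|Urn 3) = 0.4667; P(green|Urn 4) = 0.6667; P(green|Urn 5) = 0.6429.
Prior × likelihood for each source: 0.25·0.8182=0.2045, 0.25·0.4=0.1000, 0.08·0.4667=0.03733, 0.33·0.6667=0.2200, 0.09·0.6429=0.05786. Summing gives P(green) = 0.61974.
P(Urn 4 | green) = 0.2200 / 0.61974 = 0.3550.

Posterior probability ≈ 0.3550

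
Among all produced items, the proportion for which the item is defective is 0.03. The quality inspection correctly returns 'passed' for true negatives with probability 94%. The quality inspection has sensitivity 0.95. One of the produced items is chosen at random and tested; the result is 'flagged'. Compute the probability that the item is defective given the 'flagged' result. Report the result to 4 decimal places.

P(H | E) ≈ 0.3287

Write H for 'the item is defective'. Prior odds H:¬H = 0.03/0.97 = 0.030928. For the 'flagged' outcome, the likelihood ratio is 0.95/0.06 = 15.833.
Posterior odds = 0.030928 × 15.833 = 0.48969, so P(H|E) = 0.48969/(1+0.48969) = 0.3287.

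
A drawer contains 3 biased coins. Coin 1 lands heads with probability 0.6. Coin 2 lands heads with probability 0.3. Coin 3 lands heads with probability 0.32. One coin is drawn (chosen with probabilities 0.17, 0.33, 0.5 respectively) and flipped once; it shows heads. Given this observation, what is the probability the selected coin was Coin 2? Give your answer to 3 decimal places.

Posterior probability ≈ 0.274

Tabulate prior·likelihood by source: [1] prior 0.17, lik 0.6, product 0.1020; [2] prior 0.33, lik 0.3, product 0.09900; [3] prior 0.5, lik 0.32, product 0.1600.
Normalizing constant = 0.36100; the posterior for Coin 2 is its product over the sum, 0.09900/0.36100 = 0.274.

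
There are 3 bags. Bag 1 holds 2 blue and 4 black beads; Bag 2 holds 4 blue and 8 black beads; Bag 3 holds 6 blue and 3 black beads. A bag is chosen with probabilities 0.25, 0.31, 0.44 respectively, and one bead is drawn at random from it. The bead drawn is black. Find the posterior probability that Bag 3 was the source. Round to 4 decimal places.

Tabulate prior·likelihood by source: [1] prior 0.25, lik 0.6667, product 0.1667; [2] prior 0.31, lik 0.6667, product 0.2067; [3] prior 0.44, lik 0.3333, product 0.1467.
Normalizing constant = 0.52000; the posterior for Bag 3 is its product over the sum, 0.1467/0.52000 = 0.2821.

Posterior probability ≈ 0.2821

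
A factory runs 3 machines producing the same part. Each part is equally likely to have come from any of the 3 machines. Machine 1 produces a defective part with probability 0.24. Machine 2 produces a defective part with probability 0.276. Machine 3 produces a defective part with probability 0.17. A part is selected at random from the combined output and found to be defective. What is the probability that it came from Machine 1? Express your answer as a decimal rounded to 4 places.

Posterior probability ≈ 0.3499

P(defective|M1) = 0.24; P(defective|M2) = 0.276; P(defective|M3) = 0.17.
Prior × likelihood for each source: 0.333333·0.24=0.08000, 0.333333·0.276=0.09200, 0.333333·0.17=0.05667. Summing gives P(defective) = 0.22867.
P(Machine 1 | defective) = 0.08000 / 0.22867 = 0.3499.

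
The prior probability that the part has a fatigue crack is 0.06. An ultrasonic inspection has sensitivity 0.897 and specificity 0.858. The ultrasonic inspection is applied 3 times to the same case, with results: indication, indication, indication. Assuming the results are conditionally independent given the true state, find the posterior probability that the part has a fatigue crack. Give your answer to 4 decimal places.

Posterior P(H) ≈ 0.9415

Let H be the event that the part has a fatigue crack; start with P(H) = 0.06. P('indication'|H) = 0.897, P('indication'|¬H) = 0.142.
Update on result 1 ('indication'): P(H) ← 0.897·0.0600 / (0.897·0.0600 + 0.142·0.9400) = 0.053820/0.18730 = 0.2873.
Update on result 2 ('indication'): P(H) ← 0.897·0.2873 / (0.897·0.2873 + 0.142·0.7127) = 0.25775/0.35895 = 0.7181.
Update on result 3 ('indication'): P(H) ← 0.897·0.7181 / (0.897·0.7181 + 0.142·0.2819) = 0.64411/0.68414 = 0.9415.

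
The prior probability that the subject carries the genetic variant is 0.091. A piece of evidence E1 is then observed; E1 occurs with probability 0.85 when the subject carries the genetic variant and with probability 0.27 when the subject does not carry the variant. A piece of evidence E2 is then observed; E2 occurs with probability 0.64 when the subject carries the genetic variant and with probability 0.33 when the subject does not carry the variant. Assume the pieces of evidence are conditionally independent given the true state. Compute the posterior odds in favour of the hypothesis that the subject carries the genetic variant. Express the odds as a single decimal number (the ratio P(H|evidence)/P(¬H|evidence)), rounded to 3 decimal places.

Prior odds = 0.091/(1−0.091) = 0.10011.
Likelihood ratio for E1 = 0.85/0.27 = 3.1481.
Likelihood ratio for E2 = 0.64/0.33 = 1.9394.
Posterior odds = prior odds × LR₁ × LR₂ = 0.61122.

Posterior odds ≈ 0.611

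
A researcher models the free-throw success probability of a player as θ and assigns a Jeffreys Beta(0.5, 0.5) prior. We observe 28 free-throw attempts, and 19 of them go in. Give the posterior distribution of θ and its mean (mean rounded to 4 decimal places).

The binomial likelihood is conjugate to the Beta prior: with 19 successes and 9 failures, the posterior is Beta(0.5+19, 0.5+9) = Beta(19.5, 9.5).
Posterior mean = α/(α+β) = 19.5/29 = 0.6724.

Posterior: Beta(19.5, 9.5); mean ≈ 0.6724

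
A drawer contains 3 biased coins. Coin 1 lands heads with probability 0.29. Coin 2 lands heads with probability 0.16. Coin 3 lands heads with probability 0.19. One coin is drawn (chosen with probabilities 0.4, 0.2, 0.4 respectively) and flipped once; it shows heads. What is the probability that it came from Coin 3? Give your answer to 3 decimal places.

Posterior probability ≈ 0.339

Tabulate prior·likelihood by source: [1] prior 0.4, lik 0.29, product 0.1160; [2] prior 0.2, lik 0.16, product 0.03200; [3] prior 0.4, lik 0.19, product 0.07600.
Normalizing constant = 0.22400; the posterior for Coin 3 is its product over the sum, 0.07600/0.22400 = 0.339.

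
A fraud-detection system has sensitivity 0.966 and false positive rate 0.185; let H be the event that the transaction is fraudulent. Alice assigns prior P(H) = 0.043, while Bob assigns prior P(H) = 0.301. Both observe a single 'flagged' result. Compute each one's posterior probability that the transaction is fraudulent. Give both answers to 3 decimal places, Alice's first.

The likelihood ratio for a 'flagged' result is 0.966/0.185 = 5.2216.
Alice: prior odds 0.043/0.957 = 0.044932; posterior odds 0.23462; posterior probability 0.190.
Bob: prior odds 0.301/0.699 = 0.43062; posterior odds 2.2485; posterior probability 0.692.

Alice: 0.190; Bob: 0.692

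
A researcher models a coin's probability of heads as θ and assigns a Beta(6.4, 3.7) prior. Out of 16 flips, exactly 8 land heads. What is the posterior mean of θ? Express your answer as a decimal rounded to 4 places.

Observing 8 successes and 8 failures updates Beta(6.4, 3.7) by adding the success and failure counts to the two shape parameters: α = 6.4+8 = 14.4, β = 3.7+8 = 11.7.
Posterior mean = α/(α+β) = 14.4/26.1 = 0.5517.

Posterior mean ≈ 0.5517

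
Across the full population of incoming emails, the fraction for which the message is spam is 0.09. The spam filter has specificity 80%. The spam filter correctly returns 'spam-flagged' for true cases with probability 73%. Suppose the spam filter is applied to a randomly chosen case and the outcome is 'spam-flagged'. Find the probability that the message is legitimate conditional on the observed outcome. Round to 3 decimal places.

P(¬H | E) ≈ 0.735

Write H for 'the message is spam'. Prior odds H:¬H = 0.09/0.91 = 0.098901. For the 'spam-flagged' outcome, the likelihood ratio is 0.73/0.2 = 3.6500.
Posterior odds = 0.098901 × 3.6500 = 0.36099, so P(H|E) = 0.36099/(1+0.36099) = 0.265. Then P(¬H|E) = 1 − 0.265 = 0.735.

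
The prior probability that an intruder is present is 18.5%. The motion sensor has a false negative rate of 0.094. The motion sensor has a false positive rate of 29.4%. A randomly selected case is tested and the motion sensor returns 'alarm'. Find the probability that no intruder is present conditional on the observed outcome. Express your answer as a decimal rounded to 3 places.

P(¬H | E) ≈ 0.588

Let H be the event that an intruder is present. P(H) = 0.185, so P(¬H) = 0.815. With E the 'alarm' result, P(E|H) = 0.906 and P(E|¬H) = 0.294.
P(E) = 0.906·0.185 + 0.294·0.815 = 0.16761 + 0.23961 = 0.40722.
By Bayes' theorem, P(H|E) = 0.16761 / 0.40722 = 0.412. Hence P(¬H|E) = 1 − 0.412 = 0.588.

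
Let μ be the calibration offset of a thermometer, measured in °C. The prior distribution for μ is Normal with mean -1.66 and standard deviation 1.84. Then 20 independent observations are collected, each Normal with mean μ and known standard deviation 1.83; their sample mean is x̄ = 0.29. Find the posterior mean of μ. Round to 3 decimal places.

With known σ, the Normal prior is conjugate. Weight on the data is w = (n/σ²)/(n/σ² + 1/τ₀²) = 5.97211/(5.97211+0.295369) = 0.95287.
Posterior mean = w·x̄ + (1−w)·μ₀ = 0.95287·0.29 + 0.047127·-1.66 = 0.198.

Posterior mean ≈ 0.198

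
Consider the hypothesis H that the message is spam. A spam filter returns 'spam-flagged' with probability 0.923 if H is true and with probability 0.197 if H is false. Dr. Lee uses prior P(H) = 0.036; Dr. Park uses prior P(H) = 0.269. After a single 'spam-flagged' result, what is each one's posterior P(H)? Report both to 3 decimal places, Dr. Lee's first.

Dr. Lee: 0.149; Dr. Park: 0.633

The likelihood ratio for a 'spam-flagged' result is 0.923/0.197 = 4.6853.
Dr. Lee: prior odds 0.036/0.964 = 0.037344; posterior odds 0.17497; posterior probability 0.149.
Dr. Park: prior odds 0.269/0.731 = 0.36799; posterior odds 1.7241; posterior probability 0.633.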